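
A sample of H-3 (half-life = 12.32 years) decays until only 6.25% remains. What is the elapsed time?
t = t½ × log₂(N₀/N) = 49.28 years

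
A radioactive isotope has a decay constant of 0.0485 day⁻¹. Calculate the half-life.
t½ = ln(2)/λ = 14.29 days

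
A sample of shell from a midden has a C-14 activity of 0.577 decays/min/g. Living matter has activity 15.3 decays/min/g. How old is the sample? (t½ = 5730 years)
Age = t½ × log₂(A₀/A) = 27100 years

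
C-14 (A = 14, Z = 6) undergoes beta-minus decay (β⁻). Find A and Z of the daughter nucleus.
Daughter: A = 14, Z = 7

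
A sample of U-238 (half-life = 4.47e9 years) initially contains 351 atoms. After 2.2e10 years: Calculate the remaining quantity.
N = N₀(1/2)^(t/t½) = 11.58 atoms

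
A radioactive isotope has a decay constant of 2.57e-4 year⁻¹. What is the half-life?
t½ = ln(2)/λ = 2697 years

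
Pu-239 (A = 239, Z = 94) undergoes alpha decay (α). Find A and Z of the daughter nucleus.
Daughter: A = 235, Z = 92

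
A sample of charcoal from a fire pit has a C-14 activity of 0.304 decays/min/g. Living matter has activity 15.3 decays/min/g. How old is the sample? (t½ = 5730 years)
Age = t½ × log₂(A₀/A) = 32390 years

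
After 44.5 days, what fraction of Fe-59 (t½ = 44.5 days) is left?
N/N₀ = (1/2)^(t/t½) = 0.5 = 50%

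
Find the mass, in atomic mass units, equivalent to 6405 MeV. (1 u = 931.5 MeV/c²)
m = E/c² = 6.876 u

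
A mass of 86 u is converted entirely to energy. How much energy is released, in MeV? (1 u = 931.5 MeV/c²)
E = mc² = 80110 MeV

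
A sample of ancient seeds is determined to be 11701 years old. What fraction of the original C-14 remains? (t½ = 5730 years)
N/N₀ = (1/2)^(t/t½) = 0.2428 = 24.3%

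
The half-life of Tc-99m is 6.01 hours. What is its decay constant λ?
λ = ln(2)/t½ = 0.1153 hour⁻¹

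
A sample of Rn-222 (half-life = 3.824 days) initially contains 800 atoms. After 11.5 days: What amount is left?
N = N₀(1/2)^(t/t½) = 99.49 atoms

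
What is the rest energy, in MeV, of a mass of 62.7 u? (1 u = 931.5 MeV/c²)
E = mc² = 58410 MeV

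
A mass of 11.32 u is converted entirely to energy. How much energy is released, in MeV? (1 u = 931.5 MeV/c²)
E = mc² = 10540 MeV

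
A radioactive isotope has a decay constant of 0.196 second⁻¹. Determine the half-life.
t½ = ln(2)/λ = 3.536 seconds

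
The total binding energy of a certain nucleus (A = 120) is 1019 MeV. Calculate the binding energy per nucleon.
B.E./A = 1019/120 = 8.492 MeV/nucleon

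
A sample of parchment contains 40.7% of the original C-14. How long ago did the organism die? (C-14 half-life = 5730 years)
Age = t½ × log₂(1/ratio) = 7431 years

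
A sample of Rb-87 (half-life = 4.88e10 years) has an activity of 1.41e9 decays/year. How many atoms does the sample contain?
N = A/λ = 9.927e19 atoms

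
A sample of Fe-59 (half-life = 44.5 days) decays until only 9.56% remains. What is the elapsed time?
t = t½ × log₂(N₀/N) = 150.7 days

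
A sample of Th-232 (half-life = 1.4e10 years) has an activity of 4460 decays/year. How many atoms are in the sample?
N = A/λ = 9.008e13 atoms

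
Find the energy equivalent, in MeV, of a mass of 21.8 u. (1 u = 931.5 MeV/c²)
E = mc² = 20310 MeV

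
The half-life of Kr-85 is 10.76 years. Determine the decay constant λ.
λ = ln(2)/t½ = 0.06442 year⁻¹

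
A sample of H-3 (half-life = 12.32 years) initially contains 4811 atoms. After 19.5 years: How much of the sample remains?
N = N₀(1/2)^(t/t½) = 1606 atoms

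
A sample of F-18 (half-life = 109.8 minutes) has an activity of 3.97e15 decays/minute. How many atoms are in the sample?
N = A/λ = 6.289e17 atoms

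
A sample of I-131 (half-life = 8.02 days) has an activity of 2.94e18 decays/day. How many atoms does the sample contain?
N = A/λ = 3.402e19 atoms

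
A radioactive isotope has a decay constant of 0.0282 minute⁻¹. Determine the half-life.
t½ = ln(2)/λ = 24.58 minutes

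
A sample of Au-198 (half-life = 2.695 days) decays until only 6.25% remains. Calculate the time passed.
t = t½ × log₂(N₀/N) = 10.78 days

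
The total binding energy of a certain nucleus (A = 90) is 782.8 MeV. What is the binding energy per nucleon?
B.E./A = 782.8/90 = 8.698 MeV/nucleon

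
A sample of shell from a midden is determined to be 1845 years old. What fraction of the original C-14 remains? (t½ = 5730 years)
N/N₀ = (1/2)^(t/t½) = 0.8 = 80%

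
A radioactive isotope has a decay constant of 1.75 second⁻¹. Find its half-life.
t½ = ln(2)/λ = 0.3961 seconds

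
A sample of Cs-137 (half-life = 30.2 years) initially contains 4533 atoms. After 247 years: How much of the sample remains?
N = N₀(1/2)^(t/t½) = 15.64 atoms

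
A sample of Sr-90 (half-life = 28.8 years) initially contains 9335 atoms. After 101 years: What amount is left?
N = N₀(1/2)^(t/t½) = 821.1 atoms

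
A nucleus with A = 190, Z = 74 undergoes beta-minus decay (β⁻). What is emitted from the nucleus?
β⁻: electron (e⁻) + antineutrino (ν̄ₑ)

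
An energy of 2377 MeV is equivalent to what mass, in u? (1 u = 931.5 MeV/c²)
m = E/c² = 2.552 u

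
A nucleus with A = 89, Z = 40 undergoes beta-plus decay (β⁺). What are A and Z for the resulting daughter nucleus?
Daughter: A = 89, Z = 39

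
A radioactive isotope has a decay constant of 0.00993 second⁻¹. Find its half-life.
t½ = ln(2)/λ = 69.8 seconds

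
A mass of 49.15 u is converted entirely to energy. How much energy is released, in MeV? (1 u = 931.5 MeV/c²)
E = mc² = 45780 MeV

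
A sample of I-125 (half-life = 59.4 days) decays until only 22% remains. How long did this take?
t = t½ × log₂(N₀/N) = 129.8 days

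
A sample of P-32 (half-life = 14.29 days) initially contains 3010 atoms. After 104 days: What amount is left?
N = N₀(1/2)^(t/t½) = 19.4 atoms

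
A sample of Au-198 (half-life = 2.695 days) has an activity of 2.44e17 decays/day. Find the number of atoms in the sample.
N = A/λ = 9.487e17 atoms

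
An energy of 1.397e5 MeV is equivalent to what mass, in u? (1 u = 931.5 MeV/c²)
m = E/c² = 150 u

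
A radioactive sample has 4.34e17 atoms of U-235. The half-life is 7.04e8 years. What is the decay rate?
A = λN = 4.273e8 decays/year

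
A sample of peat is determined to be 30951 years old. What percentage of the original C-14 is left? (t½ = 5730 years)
N/N₀ = (1/2)^(t/t½) = 0.02366 = 2.37%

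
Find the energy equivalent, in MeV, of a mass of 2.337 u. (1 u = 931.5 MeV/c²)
E = mc² = 2177 MeV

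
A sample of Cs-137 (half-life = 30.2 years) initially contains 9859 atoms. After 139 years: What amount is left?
N = N₀(1/2)^(t/t½) = 405.8 atoms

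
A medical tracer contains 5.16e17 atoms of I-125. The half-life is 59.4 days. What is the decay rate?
A = λN = 6.021e15 decays/day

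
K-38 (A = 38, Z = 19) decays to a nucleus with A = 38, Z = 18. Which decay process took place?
ΔA = 0, ΔZ = -1 ⇒ beta-plus decay (β⁺) or electron capture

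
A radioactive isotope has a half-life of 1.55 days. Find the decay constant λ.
λ = ln(2)/t½ = 0.4472 day⁻¹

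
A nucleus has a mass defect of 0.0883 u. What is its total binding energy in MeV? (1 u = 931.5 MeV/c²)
B.E. = Δm × 931.5 = 82.25 MeV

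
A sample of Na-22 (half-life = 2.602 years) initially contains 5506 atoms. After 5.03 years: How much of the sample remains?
N = N₀(1/2)^(t/t½) = 1442 atoms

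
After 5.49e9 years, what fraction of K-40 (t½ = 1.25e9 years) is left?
N/N₀ = (1/2)^(t/t½) = 0.04763 = 4.76%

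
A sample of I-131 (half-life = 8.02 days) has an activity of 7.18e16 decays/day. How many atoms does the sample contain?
N = A/λ = 8.308e17 atoms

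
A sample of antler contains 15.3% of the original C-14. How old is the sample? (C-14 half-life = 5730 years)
Age = t½ × log₂(1/ratio) = 15520 years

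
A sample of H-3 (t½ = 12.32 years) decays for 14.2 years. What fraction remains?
N/N₀ = (1/2)^(t/t½) = 0.4498 = 45%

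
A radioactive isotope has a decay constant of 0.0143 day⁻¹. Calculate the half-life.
t½ = ln(2)/λ = 48.47 days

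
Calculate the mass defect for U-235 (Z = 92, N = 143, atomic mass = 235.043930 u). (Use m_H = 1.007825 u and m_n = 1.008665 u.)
Δm = Z·m_H + N·m_n − M = 1.915 u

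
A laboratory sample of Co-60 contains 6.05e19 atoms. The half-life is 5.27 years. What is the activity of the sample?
A = λN = 7.957e18 decays/year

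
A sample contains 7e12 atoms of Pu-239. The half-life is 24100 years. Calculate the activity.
A = λN = 2.013e8 decays/year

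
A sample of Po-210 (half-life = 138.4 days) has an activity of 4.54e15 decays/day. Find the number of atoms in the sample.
N = A/λ = 9.065e17 atoms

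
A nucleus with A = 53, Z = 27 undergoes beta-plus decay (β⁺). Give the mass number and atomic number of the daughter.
Daughter: A = 53, Z = 26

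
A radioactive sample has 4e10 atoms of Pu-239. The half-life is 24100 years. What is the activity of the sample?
A = λN = 1.15e6 decays/year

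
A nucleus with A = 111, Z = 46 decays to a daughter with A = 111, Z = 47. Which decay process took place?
ΔA = 0, ΔZ = +1 ⇒ beta-minus decay (β⁻)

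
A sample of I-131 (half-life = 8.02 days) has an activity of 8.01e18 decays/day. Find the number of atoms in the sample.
N = A/λ = 9.268e19 atoms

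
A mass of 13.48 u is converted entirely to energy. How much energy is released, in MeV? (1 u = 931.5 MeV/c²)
E = mc² = 12560 MeV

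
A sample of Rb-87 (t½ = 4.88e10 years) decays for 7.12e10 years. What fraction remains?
N/N₀ = (1/2)^(t/t½) = 0.3637 = 36.4%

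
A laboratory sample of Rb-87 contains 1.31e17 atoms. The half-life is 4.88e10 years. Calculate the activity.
A = λN = 1.861e6 decays/year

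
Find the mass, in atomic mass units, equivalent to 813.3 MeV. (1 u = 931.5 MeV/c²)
m = E/c² = 0.8731 u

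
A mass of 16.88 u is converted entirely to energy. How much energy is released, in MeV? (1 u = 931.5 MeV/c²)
E = mc² = 15720 MeV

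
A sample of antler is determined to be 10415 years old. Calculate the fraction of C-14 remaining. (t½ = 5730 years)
N/N₀ = (1/2)^(t/t½) = 0.2837 = 28.4%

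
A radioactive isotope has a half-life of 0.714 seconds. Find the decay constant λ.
λ = ln(2)/t½ = 0.9708 second⁻¹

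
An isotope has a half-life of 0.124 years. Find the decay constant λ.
λ = ln(2)/t½ = 5.59 year⁻¹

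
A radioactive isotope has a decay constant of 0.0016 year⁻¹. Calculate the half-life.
t½ = ln(2)/λ = 433.2 years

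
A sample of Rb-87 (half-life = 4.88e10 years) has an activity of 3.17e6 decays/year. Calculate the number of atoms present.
N = A/λ = 2.232e17 atoms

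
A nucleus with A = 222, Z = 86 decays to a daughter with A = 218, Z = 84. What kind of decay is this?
ΔA = -4, ΔZ = -2 ⇒ alpha decay (α)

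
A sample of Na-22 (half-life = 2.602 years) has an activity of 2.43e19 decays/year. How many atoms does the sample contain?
N = A/λ = 9.122e19 atoms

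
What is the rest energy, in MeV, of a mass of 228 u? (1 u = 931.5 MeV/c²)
E = mc² = 2.124e5 MeV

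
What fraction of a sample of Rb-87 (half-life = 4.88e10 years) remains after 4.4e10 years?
N/N₀ = (1/2)^(t/t½) = 0.5353 = 53.5%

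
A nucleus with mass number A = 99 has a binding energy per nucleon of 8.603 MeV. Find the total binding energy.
B.E. = 8.603 × 99 = 851.7 MeV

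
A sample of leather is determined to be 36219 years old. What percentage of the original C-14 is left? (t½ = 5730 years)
N/N₀ = (1/2)^(t/t½) = 0.01251 = 1.25%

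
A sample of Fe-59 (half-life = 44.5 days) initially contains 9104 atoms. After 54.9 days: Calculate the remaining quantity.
N = N₀(1/2)^(t/t½) = 3871 atoms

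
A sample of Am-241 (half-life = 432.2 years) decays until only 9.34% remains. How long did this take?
t = t½ × log₂(N₀/N) = 1478 years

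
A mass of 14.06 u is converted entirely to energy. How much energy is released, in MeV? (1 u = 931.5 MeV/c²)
E = mc² = 13100 MeV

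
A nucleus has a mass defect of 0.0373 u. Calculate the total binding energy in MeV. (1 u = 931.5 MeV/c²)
B.E. = Δm × 931.5 = 34.74 MeV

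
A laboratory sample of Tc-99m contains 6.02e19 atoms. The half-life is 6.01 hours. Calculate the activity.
A = λN = 6.943e18 decays/hour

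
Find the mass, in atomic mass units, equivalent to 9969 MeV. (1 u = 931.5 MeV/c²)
m = E/c² = 10.7 u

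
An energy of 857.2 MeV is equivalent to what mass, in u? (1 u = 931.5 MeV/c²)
m = E/c² = 0.9202 u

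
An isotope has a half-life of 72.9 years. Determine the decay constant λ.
λ = ln(2)/t½ = 0.009508 year⁻¹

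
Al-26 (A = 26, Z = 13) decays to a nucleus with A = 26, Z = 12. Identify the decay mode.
ΔA = 0, ΔZ = -1 ⇒ beta-plus decay (β⁺) or electron capture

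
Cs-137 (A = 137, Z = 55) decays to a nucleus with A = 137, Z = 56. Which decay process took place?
ΔA = 0, ΔZ = +1 ⇒ beta-minus decay (β⁻)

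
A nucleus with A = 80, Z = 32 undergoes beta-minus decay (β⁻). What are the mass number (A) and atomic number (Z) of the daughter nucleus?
Daughter: A = 80, Z = 33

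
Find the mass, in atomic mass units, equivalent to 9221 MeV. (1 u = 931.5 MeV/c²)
m = E/c² = 9.899 u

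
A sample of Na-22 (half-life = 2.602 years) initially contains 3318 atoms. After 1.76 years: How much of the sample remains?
N = N₀(1/2)^(t/t½) = 2076 atoms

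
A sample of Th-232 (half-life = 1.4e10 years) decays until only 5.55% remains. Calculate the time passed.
t = t½ × log₂(N₀/N) = 5.84e10 years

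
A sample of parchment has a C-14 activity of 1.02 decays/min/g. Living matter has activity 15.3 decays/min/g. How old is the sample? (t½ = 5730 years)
Age = t½ × log₂(A₀/A) = 22390 years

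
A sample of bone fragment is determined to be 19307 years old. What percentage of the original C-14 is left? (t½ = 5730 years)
N/N₀ = (1/2)^(t/t½) = 0.09676 = 9.68%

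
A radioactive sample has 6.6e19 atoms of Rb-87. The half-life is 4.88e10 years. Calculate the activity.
A = λN = 9.375e8 decays/year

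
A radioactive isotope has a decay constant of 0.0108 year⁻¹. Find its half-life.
t½ = ln(2)/λ = 64.18 years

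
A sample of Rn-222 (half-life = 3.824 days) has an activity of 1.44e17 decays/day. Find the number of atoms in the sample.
N = A/λ = 7.944e17 atoms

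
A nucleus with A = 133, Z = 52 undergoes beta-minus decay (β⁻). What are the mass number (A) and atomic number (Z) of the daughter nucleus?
Daughter: A = 133, Z = 53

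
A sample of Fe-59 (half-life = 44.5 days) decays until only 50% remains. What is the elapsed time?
t = t½ × log₂(N₀/N) = 44.5 days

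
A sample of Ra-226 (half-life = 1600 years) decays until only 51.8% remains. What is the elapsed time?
t = t½ × log₂(N₀/N) = 1518 years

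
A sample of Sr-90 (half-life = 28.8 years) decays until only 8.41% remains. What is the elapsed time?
t = t½ × log₂(N₀/N) = 102.9 years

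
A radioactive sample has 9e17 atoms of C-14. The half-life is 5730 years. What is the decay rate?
A = λN = 1.089e14 decays/year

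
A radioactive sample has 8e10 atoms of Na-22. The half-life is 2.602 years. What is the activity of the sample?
A = λN = 2.131e10 decays/year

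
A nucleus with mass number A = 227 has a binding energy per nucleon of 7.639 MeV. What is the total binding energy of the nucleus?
B.E. = 7.639 × 227 = 1734 MeV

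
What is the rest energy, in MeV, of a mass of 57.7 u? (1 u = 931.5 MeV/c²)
E = mc² = 53750 MeV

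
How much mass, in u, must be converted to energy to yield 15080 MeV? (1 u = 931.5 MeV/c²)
m = E/c² = 16.19 u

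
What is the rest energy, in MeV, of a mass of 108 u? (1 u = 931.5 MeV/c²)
E = mc² = 1.006e5 MeV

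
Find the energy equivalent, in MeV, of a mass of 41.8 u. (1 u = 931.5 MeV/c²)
E = mc² = 38940 MeV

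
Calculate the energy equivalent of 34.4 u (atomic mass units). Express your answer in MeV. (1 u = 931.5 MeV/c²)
E = mc² = 32040 MeV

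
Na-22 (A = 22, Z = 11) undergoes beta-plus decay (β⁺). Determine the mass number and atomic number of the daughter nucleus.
Daughter: A = 22, Z = 10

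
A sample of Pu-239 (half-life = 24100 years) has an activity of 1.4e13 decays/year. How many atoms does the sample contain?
N = A/λ = 4.868e17 atoms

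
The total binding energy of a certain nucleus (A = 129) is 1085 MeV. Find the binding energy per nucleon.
B.E./A = 1085/129 = 8.411 MeV/nucleon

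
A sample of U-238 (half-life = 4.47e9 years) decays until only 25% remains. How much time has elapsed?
t = t½ × log₂(N₀/N) = 8.94e9 years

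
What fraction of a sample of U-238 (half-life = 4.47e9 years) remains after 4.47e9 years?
N/N₀ = (1/2)^(t/t½) = 0.5 = 50%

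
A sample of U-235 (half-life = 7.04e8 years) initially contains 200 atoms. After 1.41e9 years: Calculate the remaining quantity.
N = N₀(1/2)^(t/t½) = 49.9 atoms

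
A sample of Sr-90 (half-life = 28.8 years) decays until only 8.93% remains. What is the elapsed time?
t = t½ × log₂(N₀/N) = 100.4 years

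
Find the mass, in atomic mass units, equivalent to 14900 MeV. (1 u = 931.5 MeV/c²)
m = E/c² = 16 u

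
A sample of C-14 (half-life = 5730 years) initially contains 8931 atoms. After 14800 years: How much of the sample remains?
N = N₀(1/2)^(t/t½) = 1491 atoms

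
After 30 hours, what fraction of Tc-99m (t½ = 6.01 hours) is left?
N/N₀ = (1/2)^(t/t½) = 0.03143 = 3.14%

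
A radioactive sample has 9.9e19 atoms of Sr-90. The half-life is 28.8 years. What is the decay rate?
A = λN = 2.383e18 decays/year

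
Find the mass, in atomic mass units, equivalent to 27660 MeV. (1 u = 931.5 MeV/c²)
m = E/c² = 29.69 u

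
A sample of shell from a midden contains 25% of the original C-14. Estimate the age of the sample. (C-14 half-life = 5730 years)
Age = t½ × log₂(1/ratio) = 11460 years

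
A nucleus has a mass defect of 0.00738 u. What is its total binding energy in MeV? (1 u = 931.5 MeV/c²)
B.E. = Δm × 931.5 = 6.874 MeV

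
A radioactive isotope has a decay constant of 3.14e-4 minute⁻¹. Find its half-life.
t½ = ln(2)/λ = 2207 minutes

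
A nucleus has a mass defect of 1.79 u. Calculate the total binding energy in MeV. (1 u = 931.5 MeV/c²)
B.E. = Δm × 931.5 = 1667 MeV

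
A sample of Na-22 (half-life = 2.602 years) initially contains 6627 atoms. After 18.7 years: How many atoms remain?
N = N₀(1/2)^(t/t½) = 45.49 atoms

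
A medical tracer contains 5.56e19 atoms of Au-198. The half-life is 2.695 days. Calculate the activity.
A = λN = 1.43e19 decays/day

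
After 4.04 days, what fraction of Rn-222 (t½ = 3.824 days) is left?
N/N₀ = (1/2)^(t/t½) = 0.4808 = 48.1%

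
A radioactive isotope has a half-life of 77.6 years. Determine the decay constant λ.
λ = ln(2)/t½ = 0.008932 year⁻¹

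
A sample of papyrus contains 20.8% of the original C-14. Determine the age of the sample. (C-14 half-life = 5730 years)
Age = t½ × log₂(1/ratio) = 12980 years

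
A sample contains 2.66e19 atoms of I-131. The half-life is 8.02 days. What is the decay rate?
A = λN = 2.299e18 decays/day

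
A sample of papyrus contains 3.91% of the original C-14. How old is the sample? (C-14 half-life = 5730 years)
Age = t½ × log₂(1/ratio) = 26800 years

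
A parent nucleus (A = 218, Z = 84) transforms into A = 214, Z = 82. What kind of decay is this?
ΔA = -4, ΔZ = -2 ⇒ alpha decay (α)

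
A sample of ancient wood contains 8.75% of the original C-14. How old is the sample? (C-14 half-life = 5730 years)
Age = t½ × log₂(1/ratio) = 20140 years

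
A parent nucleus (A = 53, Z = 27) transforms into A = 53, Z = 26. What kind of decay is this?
ΔA = 0, ΔZ = -1 ⇒ beta-plus decay (β⁺) or electron capture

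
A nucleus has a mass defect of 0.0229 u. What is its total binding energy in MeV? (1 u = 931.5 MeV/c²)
B.E. = Δm × 931.5 = 21.33 MeV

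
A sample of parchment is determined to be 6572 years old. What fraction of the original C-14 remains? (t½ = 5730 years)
N/N₀ = (1/2)^(t/t½) = 0.4516 = 45.2%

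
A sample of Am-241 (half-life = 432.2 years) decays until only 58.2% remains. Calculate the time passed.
t = t½ × log₂(N₀/N) = 337.5 years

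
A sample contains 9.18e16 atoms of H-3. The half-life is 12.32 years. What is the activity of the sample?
A = λN = 5.165e15 decays/year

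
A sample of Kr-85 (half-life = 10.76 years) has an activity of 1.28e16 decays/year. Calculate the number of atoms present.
N = A/λ = 1.987e17 atoms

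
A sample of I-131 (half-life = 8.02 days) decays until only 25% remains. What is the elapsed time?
t = t½ × log₂(N₀/N) = 16.04 days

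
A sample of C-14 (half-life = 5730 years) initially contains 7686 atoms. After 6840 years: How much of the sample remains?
N = N₀(1/2)^(t/t½) = 3360 atoms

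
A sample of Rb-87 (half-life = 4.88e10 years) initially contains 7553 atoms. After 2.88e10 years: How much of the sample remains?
N = N₀(1/2)^(t/t½) = 5017 atoms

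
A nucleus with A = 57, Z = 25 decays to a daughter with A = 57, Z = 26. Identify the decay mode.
ΔA = 0, ΔZ = +1 ⇒ beta-minus decay (β⁻)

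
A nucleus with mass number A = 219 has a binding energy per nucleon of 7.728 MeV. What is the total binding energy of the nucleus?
B.E. = 7.728 × 219 = 1692 MeV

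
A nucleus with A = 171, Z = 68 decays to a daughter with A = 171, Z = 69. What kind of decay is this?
ΔA = 0, ΔZ = +1 ⇒ beta-minus decay (β⁻)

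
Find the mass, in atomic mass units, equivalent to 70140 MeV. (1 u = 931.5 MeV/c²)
m = E/c² = 75.3 u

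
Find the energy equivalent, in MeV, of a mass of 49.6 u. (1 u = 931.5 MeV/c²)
E = mc² = 46200 MeV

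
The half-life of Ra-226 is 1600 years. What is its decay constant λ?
λ = ln(2)/t½ = 4.332e-4 year⁻¹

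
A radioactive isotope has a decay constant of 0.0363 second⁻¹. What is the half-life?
t½ = ln(2)/λ = 19.09 seconds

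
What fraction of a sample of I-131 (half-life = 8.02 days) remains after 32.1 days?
N/N₀ = (1/2)^(t/t½) = 0.06239 = 6.24%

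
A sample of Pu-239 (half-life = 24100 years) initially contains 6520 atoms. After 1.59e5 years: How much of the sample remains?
N = N₀(1/2)^(t/t½) = 67.33 atoms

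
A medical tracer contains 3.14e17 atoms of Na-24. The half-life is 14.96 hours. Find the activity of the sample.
A = λN = 1.455e16 decays/hour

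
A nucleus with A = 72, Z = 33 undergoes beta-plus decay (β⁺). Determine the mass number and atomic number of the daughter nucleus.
Daughter: A = 72, Z = 32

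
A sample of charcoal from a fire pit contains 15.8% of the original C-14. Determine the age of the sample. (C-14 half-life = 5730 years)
Age = t½ × log₂(1/ratio) = 15250 years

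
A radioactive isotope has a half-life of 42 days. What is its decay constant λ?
λ = ln(2)/t½ = 0.0165 day⁻¹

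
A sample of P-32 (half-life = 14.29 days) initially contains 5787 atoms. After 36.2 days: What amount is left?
N = N₀(1/2)^(t/t½) = 999.7 atoms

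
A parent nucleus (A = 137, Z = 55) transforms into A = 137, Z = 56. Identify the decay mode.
ΔA = 0, ΔZ = +1 ⇒ beta-minus decay (β⁻)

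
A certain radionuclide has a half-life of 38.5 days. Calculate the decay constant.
λ = ln(2)/t½ = 0.018 day⁻¹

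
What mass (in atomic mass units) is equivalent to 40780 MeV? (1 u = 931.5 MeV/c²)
m = E/c² = 43.78 u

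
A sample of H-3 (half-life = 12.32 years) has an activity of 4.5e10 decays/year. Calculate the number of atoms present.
N = A/λ = 7.998e11 atoms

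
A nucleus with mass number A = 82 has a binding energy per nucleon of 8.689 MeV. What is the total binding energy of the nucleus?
B.E. = 8.689 × 82 = 712.5 MeV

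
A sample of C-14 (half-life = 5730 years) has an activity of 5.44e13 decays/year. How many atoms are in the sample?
N = A/λ = 4.497e17 atoms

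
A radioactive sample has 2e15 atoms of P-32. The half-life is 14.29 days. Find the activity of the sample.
A = λN = 9.701e13 decays/day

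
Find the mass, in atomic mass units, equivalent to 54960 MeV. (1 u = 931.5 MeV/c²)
m = E/c² = 59 u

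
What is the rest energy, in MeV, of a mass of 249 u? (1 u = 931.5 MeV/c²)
E = mc² = 2.319e5 MeV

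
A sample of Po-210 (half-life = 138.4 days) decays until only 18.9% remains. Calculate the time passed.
t = t½ × log₂(N₀/N) = 332.7 days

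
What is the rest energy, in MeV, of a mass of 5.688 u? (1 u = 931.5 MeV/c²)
E = mc² = 5298 MeV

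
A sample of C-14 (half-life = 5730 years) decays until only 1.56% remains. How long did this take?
t = t½ × log₂(N₀/N) = 34390 years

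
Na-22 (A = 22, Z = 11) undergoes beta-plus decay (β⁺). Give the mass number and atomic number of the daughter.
Daughter: A = 22, Z = 10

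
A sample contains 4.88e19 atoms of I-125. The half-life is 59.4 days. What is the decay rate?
A = λN = 5.695e17 decays/day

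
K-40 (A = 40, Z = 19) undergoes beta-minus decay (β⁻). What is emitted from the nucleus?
β⁻: electron (e⁻) + antineutrino (ν̄ₑ)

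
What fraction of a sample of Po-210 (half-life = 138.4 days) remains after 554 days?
N/N₀ = (1/2)^(t/t½) = 0.06237 = 6.24%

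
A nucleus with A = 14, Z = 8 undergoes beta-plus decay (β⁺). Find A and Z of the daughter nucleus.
Daughter: A = 14, Z = 7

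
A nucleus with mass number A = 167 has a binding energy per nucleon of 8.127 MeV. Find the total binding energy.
B.E. = 8.127 × 167 = 1357 MeV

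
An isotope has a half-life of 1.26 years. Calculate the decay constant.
λ = ln(2)/t½ = 0.5501 year⁻¹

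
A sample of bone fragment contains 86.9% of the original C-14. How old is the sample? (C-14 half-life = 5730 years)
Age = t½ × log₂(1/ratio) = 1161 years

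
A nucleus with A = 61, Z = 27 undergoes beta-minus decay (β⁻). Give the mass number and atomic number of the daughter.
Daughter: A = 61, Z = 28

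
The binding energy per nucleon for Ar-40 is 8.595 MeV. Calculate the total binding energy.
B.E. = 8.595 × 40 = 343.8 MeV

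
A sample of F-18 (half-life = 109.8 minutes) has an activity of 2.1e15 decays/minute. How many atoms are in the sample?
N = A/λ = 3.327e17 atoms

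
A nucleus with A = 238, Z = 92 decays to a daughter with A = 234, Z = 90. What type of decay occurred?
ΔA = -4, ΔZ = -2 ⇒ alpha decay (α)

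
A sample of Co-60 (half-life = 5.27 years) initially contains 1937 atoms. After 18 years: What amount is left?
N = N₀(1/2)^(t/t½) = 181.5 atoms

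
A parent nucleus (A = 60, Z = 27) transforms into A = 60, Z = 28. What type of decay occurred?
ΔA = 0, ΔZ = +1 ⇒ beta-minus decay (β⁻)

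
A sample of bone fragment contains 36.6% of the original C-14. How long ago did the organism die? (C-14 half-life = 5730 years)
Age = t½ × log₂(1/ratio) = 8309 years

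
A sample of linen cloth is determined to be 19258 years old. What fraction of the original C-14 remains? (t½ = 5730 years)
N/N₀ = (1/2)^(t/t½) = 0.09733 = 9.73%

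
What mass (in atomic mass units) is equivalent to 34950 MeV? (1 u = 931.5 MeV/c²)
m = E/c² = 37.52 u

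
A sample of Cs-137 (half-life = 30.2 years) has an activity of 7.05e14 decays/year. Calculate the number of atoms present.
N = A/λ = 3.072e16 atoms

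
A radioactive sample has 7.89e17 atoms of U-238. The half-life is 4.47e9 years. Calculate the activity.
A = λN = 1.223e8 decays/year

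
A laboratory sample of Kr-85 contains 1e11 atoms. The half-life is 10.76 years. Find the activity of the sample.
A = λN = 6.442e9 decays/year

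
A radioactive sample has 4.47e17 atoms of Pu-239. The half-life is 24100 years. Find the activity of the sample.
A = λN = 1.286e13 decays/year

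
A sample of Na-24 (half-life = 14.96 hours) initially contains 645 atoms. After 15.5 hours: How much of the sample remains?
N = N₀(1/2)^(t/t½) = 314.5 atoms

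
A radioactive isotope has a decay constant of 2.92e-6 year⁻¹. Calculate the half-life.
t½ = ln(2)/λ = 2.374e5 years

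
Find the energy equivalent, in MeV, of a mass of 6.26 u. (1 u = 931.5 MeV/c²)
E = mc² = 5831 MeV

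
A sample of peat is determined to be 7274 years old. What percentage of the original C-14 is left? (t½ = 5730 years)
N/N₀ = (1/2)^(t/t½) = 0.4148 = 41.5%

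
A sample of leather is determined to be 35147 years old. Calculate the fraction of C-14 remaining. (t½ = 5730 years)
N/N₀ = (1/2)^(t/t½) = 0.01424 = 1.42%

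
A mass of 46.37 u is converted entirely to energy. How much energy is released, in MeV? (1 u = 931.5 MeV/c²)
E = mc² = 43190 MeV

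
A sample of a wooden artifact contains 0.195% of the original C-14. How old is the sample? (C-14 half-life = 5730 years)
Age = t½ × log₂(1/ratio) = 51580 years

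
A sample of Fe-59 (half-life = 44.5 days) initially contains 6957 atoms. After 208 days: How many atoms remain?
N = N₀(1/2)^(t/t½) = 272.5 atoms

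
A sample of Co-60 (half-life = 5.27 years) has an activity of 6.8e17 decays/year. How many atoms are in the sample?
N = A/λ = 5.17e18 atoms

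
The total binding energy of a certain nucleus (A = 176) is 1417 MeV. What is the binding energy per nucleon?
B.E./A = 1417/176 = 8.051 MeV/nucleon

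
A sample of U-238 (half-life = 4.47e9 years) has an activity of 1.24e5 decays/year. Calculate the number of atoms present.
N = A/λ = 7.997e14 atoms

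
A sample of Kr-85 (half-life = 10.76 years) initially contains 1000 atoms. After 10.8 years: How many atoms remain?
N = N₀(1/2)^(t/t½) = 498.7 atoms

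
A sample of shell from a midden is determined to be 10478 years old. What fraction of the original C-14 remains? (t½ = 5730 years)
N/N₀ = (1/2)^(t/t½) = 0.2815 = 28.2%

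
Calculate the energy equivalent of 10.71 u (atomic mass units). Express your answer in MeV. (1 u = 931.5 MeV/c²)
E = mc² = 9976 MeV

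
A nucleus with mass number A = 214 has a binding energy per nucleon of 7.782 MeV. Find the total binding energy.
B.E. = 7.782 × 214 = 1665 MeV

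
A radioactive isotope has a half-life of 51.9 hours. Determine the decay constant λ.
λ = ln(2)/t½ = 0.01336 hour⁻¹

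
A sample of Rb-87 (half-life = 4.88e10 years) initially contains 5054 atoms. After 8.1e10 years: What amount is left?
N = N₀(1/2)^(t/t½) = 1599 atoms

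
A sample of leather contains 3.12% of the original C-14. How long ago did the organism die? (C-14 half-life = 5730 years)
Age = t½ × log₂(1/ratio) = 28660 years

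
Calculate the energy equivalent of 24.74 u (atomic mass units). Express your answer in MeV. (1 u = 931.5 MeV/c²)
E = mc² = 23050 MeV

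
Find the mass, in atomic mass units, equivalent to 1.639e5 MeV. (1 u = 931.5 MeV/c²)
m = E/c² = 176 u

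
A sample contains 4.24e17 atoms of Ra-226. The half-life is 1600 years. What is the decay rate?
A = λN = 1.837e14 decays/year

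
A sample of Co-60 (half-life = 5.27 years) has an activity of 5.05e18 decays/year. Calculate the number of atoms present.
N = A/λ = 3.84e19 atoms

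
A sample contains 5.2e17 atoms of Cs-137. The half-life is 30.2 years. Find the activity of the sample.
A = λN = 1.193e16 decays/year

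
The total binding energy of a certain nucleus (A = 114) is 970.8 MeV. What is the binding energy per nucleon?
B.E./A = 970.8/114 = 8.516 MeV/nucleon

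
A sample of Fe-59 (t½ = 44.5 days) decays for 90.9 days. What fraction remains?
N/N₀ = (1/2)^(t/t½) = 0.2427 = 24.3%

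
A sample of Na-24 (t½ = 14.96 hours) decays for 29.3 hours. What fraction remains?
N/N₀ = (1/2)^(t/t½) = 0.2573 = 25.7%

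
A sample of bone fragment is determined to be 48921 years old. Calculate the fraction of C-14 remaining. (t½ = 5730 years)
N/N₀ = (1/2)^(t/t½) = 0.002691 = 0.269%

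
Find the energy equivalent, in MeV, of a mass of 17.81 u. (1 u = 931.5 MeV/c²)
E = mc² = 16590 MeV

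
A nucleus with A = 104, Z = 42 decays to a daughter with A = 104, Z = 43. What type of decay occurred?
ΔA = 0, ΔZ = +1 ⇒ beta-minus decay (β⁻)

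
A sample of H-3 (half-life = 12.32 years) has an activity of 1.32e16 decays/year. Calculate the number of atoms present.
N = A/λ = 2.346e17 atoms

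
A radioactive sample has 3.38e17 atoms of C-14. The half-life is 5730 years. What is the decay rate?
A = λN = 4.089e13 decays/year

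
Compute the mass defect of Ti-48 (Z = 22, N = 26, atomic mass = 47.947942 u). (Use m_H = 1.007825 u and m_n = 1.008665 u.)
Δm = Z·m_H + N·m_n − M = 0.4495 u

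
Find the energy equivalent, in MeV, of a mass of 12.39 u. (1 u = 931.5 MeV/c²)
E = mc² = 11540 MeV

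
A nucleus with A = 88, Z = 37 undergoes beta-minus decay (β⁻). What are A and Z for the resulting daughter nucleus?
Daughter: A = 88, Z = 38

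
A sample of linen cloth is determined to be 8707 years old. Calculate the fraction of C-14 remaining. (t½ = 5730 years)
N/N₀ = (1/2)^(t/t½) = 0.3488 = 34.9%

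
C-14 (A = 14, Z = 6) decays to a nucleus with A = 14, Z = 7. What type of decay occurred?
ΔA = 0, ΔZ = +1 ⇒ beta-minus decay (β⁻)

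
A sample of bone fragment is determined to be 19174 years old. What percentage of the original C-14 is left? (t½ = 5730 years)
N/N₀ = (1/2)^(t/t½) = 0.09833 = 9.83%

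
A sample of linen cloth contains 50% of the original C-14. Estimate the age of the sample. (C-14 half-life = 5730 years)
Age = t½ × log₂(1/ratio) = 5730 years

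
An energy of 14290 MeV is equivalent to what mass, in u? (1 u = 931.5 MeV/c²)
m = E/c² = 15.34 u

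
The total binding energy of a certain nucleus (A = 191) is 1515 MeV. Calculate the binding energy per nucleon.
B.E./A = 1515/191 = 7.932 MeV/nucleon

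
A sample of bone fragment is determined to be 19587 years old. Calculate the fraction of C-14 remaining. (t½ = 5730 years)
N/N₀ = (1/2)^(t/t½) = 0.09354 = 9.35%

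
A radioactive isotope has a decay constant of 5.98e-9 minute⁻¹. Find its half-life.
t½ = ln(2)/λ = 1.159e8 minutes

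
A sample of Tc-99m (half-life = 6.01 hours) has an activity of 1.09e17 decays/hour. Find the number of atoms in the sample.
N = A/λ = 9.451e17 atoms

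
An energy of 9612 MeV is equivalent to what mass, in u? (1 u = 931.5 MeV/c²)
m = E/c² = 10.32 u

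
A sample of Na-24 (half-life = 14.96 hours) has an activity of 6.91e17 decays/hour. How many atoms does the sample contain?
N = A/λ = 1.491e19 atoms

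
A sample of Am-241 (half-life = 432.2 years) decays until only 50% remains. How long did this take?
t = t½ × log₂(N₀/N) = 432.2 years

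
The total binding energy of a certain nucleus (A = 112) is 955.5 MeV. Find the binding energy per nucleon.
B.E./A = 955.5/112 = 8.531 MeV/nucleon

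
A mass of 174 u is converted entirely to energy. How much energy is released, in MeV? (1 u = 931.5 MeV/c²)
E = mc² = 1.621e5 MeV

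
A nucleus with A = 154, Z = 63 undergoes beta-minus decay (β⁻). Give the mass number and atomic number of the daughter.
Daughter: A = 154, Z = 64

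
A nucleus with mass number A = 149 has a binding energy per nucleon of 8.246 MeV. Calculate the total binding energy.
B.E. = 8.246 × 149 = 1229 MeV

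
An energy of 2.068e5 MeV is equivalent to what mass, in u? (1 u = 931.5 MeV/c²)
m = E/c² = 222 u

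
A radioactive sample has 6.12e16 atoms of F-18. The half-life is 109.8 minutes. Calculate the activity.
A = λN = 3.863e14 decays/minute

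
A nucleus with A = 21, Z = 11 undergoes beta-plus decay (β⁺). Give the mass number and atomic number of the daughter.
Daughter: A = 21, Z = 10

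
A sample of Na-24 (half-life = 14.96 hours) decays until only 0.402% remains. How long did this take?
t = t½ × log₂(N₀/N) = 119.1 hours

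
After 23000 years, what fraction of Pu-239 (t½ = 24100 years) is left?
N/N₀ = (1/2)^(t/t½) = 0.5161 = 51.6%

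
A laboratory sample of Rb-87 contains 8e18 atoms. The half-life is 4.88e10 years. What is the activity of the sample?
A = λN = 1.136e8 decays/year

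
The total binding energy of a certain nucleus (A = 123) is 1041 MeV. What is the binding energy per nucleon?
B.E./A = 1041/123 = 8.463 MeV/nucleon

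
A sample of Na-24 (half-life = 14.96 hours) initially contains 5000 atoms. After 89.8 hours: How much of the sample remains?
N = N₀(1/2)^(t/t½) = 77.98 atoms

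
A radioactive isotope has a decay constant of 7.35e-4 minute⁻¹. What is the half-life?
t½ = ln(2)/λ = 943.1 minutes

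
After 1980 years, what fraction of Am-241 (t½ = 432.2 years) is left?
N/N₀ = (1/2)^(t/t½) = 0.04178 = 4.18%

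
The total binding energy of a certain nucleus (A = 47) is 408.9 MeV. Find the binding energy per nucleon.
B.E./A = 408.9/47 = 8.7 MeV/nucleon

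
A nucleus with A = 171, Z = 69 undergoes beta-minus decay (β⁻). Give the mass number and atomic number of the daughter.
Daughter: A = 171, Z = 70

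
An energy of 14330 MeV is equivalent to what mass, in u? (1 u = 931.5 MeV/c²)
m = E/c² = 15.38 u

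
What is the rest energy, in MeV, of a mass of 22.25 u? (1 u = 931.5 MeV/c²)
E = mc² = 20730 MeV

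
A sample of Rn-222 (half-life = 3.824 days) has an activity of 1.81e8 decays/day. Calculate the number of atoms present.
N = A/λ = 9.986e8 atoms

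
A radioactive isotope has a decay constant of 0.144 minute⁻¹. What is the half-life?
t½ = ln(2)/λ = 4.814 minutes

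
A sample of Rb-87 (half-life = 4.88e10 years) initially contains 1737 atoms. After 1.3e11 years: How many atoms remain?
N = N₀(1/2)^(t/t½) = 274.1 atoms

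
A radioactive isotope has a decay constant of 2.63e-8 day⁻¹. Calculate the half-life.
t½ = ln(2)/λ = 2.636e7 days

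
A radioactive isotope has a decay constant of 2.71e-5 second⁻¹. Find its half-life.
t½ = ln(2)/λ = 25580 seconds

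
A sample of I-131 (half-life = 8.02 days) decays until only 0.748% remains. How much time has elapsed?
t = t½ × log₂(N₀/N) = 56.64 days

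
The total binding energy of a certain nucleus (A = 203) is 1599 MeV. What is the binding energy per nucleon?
B.E./A = 1599/203 = 7.877 MeV/nucleon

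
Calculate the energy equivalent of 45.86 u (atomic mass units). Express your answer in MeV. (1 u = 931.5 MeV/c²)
E = mc² = 42720 MeV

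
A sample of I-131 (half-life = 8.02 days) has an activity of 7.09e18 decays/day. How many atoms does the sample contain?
N = A/λ = 8.203e19 atoms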